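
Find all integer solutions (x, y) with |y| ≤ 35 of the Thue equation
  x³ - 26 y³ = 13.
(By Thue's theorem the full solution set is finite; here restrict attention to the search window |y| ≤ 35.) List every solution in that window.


The equation is x³ - 26y³ = 13. For fixed y, x³ = 26·y³ + 13, so a solution requires the RHS to be a perfect cube.
Strategy: iterate y from -35 to 35, compute RHS = 26·y³ + 13, and check whether it is a (positive or negative) perfect cube.
Check small values of y:
  y = 0: RHS = 13 is not a perfect cube.
  y = 1: RHS = 39 is not a perfect cube.
  y = -1: RHS = -13 is not a perfect cube.
  y = 2: RHS = 221 is not a perfect cube.
  y = -2: RHS = -195 is not a perfect cube.
  y = 3: RHS = 715 is not a perfect cube.
  y = -3: RHS = -689 is not a perfect cube.
Continuing the search up to |y| = 35 finds no solutions either.
No (x, y) in the scanned range satisfies the equation.

No integer solutions with |y| ≤ 35.


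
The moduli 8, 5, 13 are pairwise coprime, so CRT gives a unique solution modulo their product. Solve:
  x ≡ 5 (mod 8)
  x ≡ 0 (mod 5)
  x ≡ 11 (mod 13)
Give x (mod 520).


Moduli 8, 5, 13 are pairwise coprime; by CRT there is a unique solution modulo M = 8 · 5 · 13 = 520.
Solve pairwise, accumulating the modulus:
  Start with x ≡ 5 (mod 8).
  Combine with x ≡ 0 (mod 5): since gcd(8, 5) = 1, we get a unique residue mod 40.
    Write x = 5 + 8·t and substitute into x ≡ 0 (mod 5): 8·t ≡ 0 − 5 = -5 (mod 5).
    Reduce coefficients mod 5: 3·t ≡ 0 (mod 5).
    The inverse of 3 mod 5 is 2 (since 3·2 = 6 = 1·5 + 1), so t ≡ 2·0 = 0 ≡ 0 (mod 5).
    Then x = 5 + 8·0 = 5, valid modulo lcm(8, 5) = 40: x ≡ 5 (mod 40).
  Combine with x ≡ 11 (mod 13): since gcd(40, 13) = 1, we get a unique residue mod 520.
    Write x = 5 + 40·t and substitute into x ≡ 11 (mod 13): 40·t ≡ 11 − 5 = 6 (mod 13).
    Reduce coefficients mod 13: 1·t ≡ 6 (mod 13).
    So t ≡ 6 (mod 13).
    Then x = 5 + 40·6 = 245, valid modulo lcm(40, 13) = 520: x ≡ 245 (mod 520).
Verify: 245 mod 8 = 5 ✓, 245 mod 5 = 0 ✓, 245 mod 13 = 11 ✓.

x ≡ 245 (mod 520).


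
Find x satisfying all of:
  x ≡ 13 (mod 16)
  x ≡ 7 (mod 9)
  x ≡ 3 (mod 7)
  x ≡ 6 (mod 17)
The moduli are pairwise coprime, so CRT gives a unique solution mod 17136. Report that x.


Product of moduli M = 16 · 9 · 7 · 17 = 17136.
Merge one congruence at a time:
  Start: x ≡ 13 (mod 16).
  Combine with x ≡ 7 (mod 9); new modulus lcm = 144.
    Write x = 13 + 16·t and substitute into x ≡ 7 (mod 9): 16·t ≡ 7 − 13 = -6 (mod 9).
    Reduce coefficients mod 9: 7·t ≡ 3 (mod 9).
    The inverse of 7 mod 9 is 4 (since 7·4 = 28 = 3·9 + 1), so t ≡ 4·3 = 12 ≡ 3 (mod 9).
    Then x = 13 + 16·3 = 61, valid modulo lcm(16, 9) = 144: x ≡ 61 (mod 144).
  Combine with x ≡ 3 (mod 7); new modulus lcm = 1008.
    Write x = 61 + 144·t and substitute into x ≡ 3 (mod 7): 144·t ≡ 3 − 61 = -58 (mod 7).
    Reduce coefficients mod 7: 4·t ≡ 5 (mod 7).
    The inverse of 4 mod 7 is 2 (since 4·2 = 8 = 1·7 + 1), so t ≡ 2·5 = 10 ≡ 3 (mod 7).
    Then x = 61 + 144·3 = 493, valid modulo lcm(144, 7) = 1008: x ≡ 493 (mod 1008).
  Combine with x ≡ 6 (mod 17); new modulus lcm = 17136.
    Write x = 493 + 1008·t and substitute into x ≡ 6 (mod 17): 1008·t ≡ 6 − 493 = -487 (mod 17).
    Reduce coefficients mod 17: 5·t ≡ 6 (mod 17).
    The inverse of 5 mod 17 is 7 (since 5·7 = 35 = 2·17 + 1), so t ≡ 7·6 = 42 ≡ 8 (mod 17).
    Then x = 493 + 1008·8 = 8557, valid modulo lcm(1008, 17) = 17136: x ≡ 8557 (mod 17136).
Verify against each original: 8557 mod 16 = 13, 8557 mod 9 = 7, 8557 mod 7 = 3, 8557 mod 17 = 6.

x ≡ 8557 (mod 17136).


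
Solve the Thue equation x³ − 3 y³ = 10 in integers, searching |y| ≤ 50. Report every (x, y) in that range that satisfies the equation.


The equation is x³ - 3y³ = 10. For fixed y, x³ = 3·y³ + 10, so a solution requires the RHS to be a perfect cube.
Strategy: iterate y from -50 to 50, compute RHS = 3·y³ + 10, and check whether it is a (positive or negative) perfect cube.
Check small values of y:
  y = 0: RHS = 10 is not a perfect cube.
  y = 1: RHS = 13 is not a perfect cube.
  y = -1: RHS = 7 is not a perfect cube.
  y = 2: RHS = 34 is not a perfect cube.
  y = -2: RHS = -14 is not a perfect cube.
  y = 3: RHS = 91 is not a perfect cube.
  y = -3: RHS = -71 is not a perfect cube.
Continuing, at y = 9: RHS = 2197 = (13)³ ⇒ x = 13 works.
Searching the remaining y in |y| ≤ 50 finds no further solutions.
Collected solutions: (13, 9).

Solutions (with |y| ≤ 50): (13, 9).


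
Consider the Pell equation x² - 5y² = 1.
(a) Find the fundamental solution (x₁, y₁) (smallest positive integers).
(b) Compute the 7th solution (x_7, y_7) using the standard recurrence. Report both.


Step 1: Find the fundamental solution (x₁, y₁) of x² - 5y² = 1.
  Expand √5 as a continued fraction. a₀ = ⌊√5⌋ = 2; iterate m_{k+1} = d_k·a_k − m_k, d_{k+1} = (5 − m_{k+1}²)/d_k, a_{k+1} = ⌊(a₀ + m_{k+1})/d_{k+1}⌋ (starting m₀ = 0, d₀ = 1), with convergents p_k = a_k·p_{k-1} + p_{k-2}, q_k = a_k·q_{k-1} + q_{k-2} (p₋₁ = 1, q₋₁ = 0):
  k = 0: a₀ = 2; p₀/q₀ = 2/1; p₀² − 5·q₀² = 4 − 5 = -1.
  k = 1: m = 2, d = 1, a = ⌊(2 + 2)/1⌋ = 4; p/q = (4·2 + 1)/(4·1 + 0) = 9/4; p² − 5·q² = 81 − 80 = 1.
  The first convergent with p² − 5·q² = 1 gives the fundamental solution (x₁, y₁) = (9, 4).
Step 2: Apply the recurrence (x_{n+1}, y_{n+1}) = (x₁x_n + 5y₁y_n, x₁y_n + y₁x_n) repeatedly.
  From (x_1, y_1) = (9, 4): x_2 = 9·9 + 5·4·4 = 161; y_2 = 9·4 + 4·9 = 72.
  From (x_2, y_2) = (161, 72): x_3 = 9·161 + 5·4·72 = 2889; y_3 = 9·72 + 4·161 = 1292.
  From (x_3, y_3) = (2889, 1292): x_4 = 9·2889 + 5·4·1292 = 51841; y_4 = 9·1292 + 4·2889 = 23184.
  From (x_4, y_4) = (51841, 23184): x_5 = 9·51841 + 5·4·23184 = 930249; y_5 = 9·23184 + 4·51841 = 416020.
  From (x_5, y_5) = (930249, 416020): x_6 = 9·930249 + 5·4·416020 = 16692641; y_6 = 9·416020 + 4·930249 = 7465176.
  From (x_6, y_6) = (16692641, 7465176): x_7 = 9·16692641 + 5·4·7465176 = 299537289; y_7 = 9·7465176 + 4·16692641 = 133957148.
Step 3: Verify x_7² - 5·y_7² = 89722587501469521 - 89722587501469520 = 1 (should be 1). ✓

(x_1, y_1) = (9, 4); (x_7, y_7) = (299537289, 133957148).


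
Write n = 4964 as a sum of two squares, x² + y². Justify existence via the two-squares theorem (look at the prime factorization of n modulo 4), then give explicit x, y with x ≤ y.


Step 1: Factor n = 4964 = 2^2 · 17 · 73.
Step 2: Check the mod-4 condition on each prime factor: 2 = 2 (special); 17 ≡ 1 (mod 4), exponent 1; 73 ≡ 1 (mod 4), exponent 1.
All primes ≡ 3 (mod 4) appear to even exponent (or don't appear), so by the two-squares theorem n IS expressible as a sum of two squares.
Step 3: Build a representation. Group n = k² · m with k = 2 and m = 17 · 73 = 1241 (a product of primes ≡ 1 (mod 4)); a representation of m scales to one of n via (k·x)² + (k·y)² = k²(x² + y²). Each prime p ≡ 1 (mod 4) is itself a sum of two squares; find a² by testing p − a² for a perfect square:
  17: 17 − 1² = 16 = 4² ⇒ 17 = 1² + 4².
  73: 73 − 1² = 72, 73 − 2² = 69, 73 − 3² = 64 = 8² ⇒ 73 = 3² + 8².
  Combine using the Brahmagupta–Fibonacci identity (a² + b²)(c² + d²) = (ac − bd)² + (ad + bc)² = (ac + bd)² + (ad − bc)²:
  17 · 73 = 1241: from (1² + 4²)(3² + 8²), take (1·3 − 4·8, 1·8 + 4·3) = (3 − 32, 8 + 12) = (-29, 20); dropping signs (only squares matter) gives (29, 20); check 29² + 20² = 841 + 400 = 1241 ✓.
  Scale by k = 2: (2·29, 2·20) = (58, 40).
Step 4: Order so x ≤ y and verify: 40² + 58² = 1600 + 3364 = 4964 = n. ✓

n = 4964 = 40² + 58² (one valid representation with x ≤ y).


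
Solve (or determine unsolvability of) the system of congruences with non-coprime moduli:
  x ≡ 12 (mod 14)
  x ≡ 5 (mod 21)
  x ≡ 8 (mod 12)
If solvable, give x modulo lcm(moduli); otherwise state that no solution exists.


Moduli 14, 21, 12 are not pairwise coprime, so CRT works modulo lcm(m_i) when all pairwise compatibility conditions hold.
Pairwise compatibility: gcd(m_i, m_j) must divide a_i - a_j for every pair.
Merge one congruence at a time:
  Start: x ≡ 12 (mod 14).
  Combine with x ≡ 5 (mod 21): gcd(14, 21) = 7; 5 - 12 = -7, which IS divisible by 7, so compatible.
    Write x = 12 + 14·t and substitute into x ≡ 5 (mod 21): 14·t ≡ 5 − 12 = -7 (mod 21).
    Divide the congruence (and modulus) by g = 7: 2·t ≡ -1 (mod 3).
    Reduce coefficients mod 3: 2·t ≡ 2 (mod 3).
    The inverse of 2 mod 3 is 2 (since 2·2 = 4 = 1·3 + 1), so t ≡ 2·2 = 4 ≡ 1 (mod 3).
    Then x = 12 + 14·1 = 26, valid modulo lcm(14, 21) = 42: x ≡ 26 (mod 42).
  Combine with x ≡ 8 (mod 12): gcd(42, 12) = 6; 8 - 26 = -18, which IS divisible by 6, so compatible.
    Write x = 26 + 42·t and substitute into x ≡ 8 (mod 12): 42·t ≡ 8 − 26 = -18 (mod 12).
    Divide the congruence (and modulus) by g = 6: 7·t ≡ -3 (mod 2).
    Reduce coefficients mod 2: 1·t ≡ 1 (mod 2).
    So t ≡ 1 (mod 2).
    Then x = 26 + 42·1 = 68, valid modulo lcm(42, 12) = 84: x ≡ 68 (mod 84).
Verify: 68 mod 14 = 12, 68 mod 21 = 5, 68 mod 12 = 8.

x ≡ 68 (mod 84).


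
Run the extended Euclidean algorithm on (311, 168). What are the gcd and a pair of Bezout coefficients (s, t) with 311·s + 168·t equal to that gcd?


Euclidean algorithm on (311, 168) — divide until remainder is 0:
  311 = 1 · 168 + 143
  168 = 1 · 143 + 25
  143 = 5 · 25 + 18
  25 = 1 · 18 + 7
  18 = 2 · 7 + 4
  7 = 1 · 4 + 3
  4 = 1 · 3 + 1
  3 = 3 · 1 + 0
gcd(311, 168) = 1.
Track Bezout coefficients alongside the remainders: start with r₀ = 311 = a·1 + b·0 (s = 1, t = 0) and r₁ = 168 = a·0 + b·1 (s = 0, t = 1); each new remainder r_{k+1} = r_{k-1} − q_k·r_k inherits s_{k+1} = s_{k-1} − q_k·s_k, t_{k+1} = t_{k-1} − q_k·t_k, so r_k = a·s_k + b·t_k at every step:
  q = 1: r = 143, s = 1 − 1·0 = 1, t = 0 − 1·1 = -1  (check: 311·1 + 168·(-1) = 143)
  q = 1: r = 25, s = 0 − 1·1 = -1, t = 1 − 1·(-1) = 2  (check: 311·(-1) + 168·2 = 25)
  q = 5: r = 18, s = 1 − 5·(-1) = 6, t = -1 − 5·2 = -11  (check: 311·6 + 168·(-11) = 18)
  q = 1: r = 7, s = -1 − 1·6 = -7, t = 2 − 1·(-11) = 13  (check: 311·(-7) + 168·13 = 7)
  q = 2: r = 4, s = 6 − 2·(-7) = 20, t = -11 − 2·13 = -37  (check: 311·20 + 168·(-37) = 4)
  q = 1: r = 3, s = -7 − 1·20 = -27, t = 13 − 1·(-37) = 50  (check: 311·(-27) + 168·50 = 3)
  q = 1: r = 1, s = 20 − 1·(-27) = 47, t = -37 − 1·50 = -87  (check: 311·47 + 168·(-87) = 1)
The row with r = 1 (the gcd) gives the Bezout coefficients s = 47, t = -87.
Result: 311 · (47) + 168 · (-87) = 1.

gcd(311, 168) = 1; s = 47, t = -87 (check: 311·47 + 168·(-87) = 1).


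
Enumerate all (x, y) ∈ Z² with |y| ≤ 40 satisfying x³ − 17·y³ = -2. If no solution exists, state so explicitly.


The equation is x³ - 17y³ = -2. For fixed y, x³ = 17·y³ − 2, so a solution requires the RHS to be a perfect cube.
Strategy: iterate y from -40 to 40, compute RHS = 17·y³ − 2, and check whether it is a (positive or negative) perfect cube.
Check small values of y:
  y = 0: RHS = -2 is not a perfect cube.
  y = 1: RHS = 15 is not a perfect cube.
  y = -1: RHS = -19 is not a perfect cube.
  y = 2: RHS = 134 is not a perfect cube.
  y = -2: RHS = -138 is not a perfect cube.
  y = 3: RHS = 457 is not a perfect cube.
  y = -3: RHS = -461 is not a perfect cube.
Continuing the search up to |y| = 40 finds no solutions either.
No (x, y) in the scanned range satisfies the equation.

No integer solutions with |y| ≤ 40.


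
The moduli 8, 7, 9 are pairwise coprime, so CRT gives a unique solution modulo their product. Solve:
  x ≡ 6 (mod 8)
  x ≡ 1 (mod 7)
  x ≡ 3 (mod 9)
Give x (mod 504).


Moduli 8, 7, 9 are pairwise coprime; by CRT there is a unique solution modulo M = 8 · 7 · 9 = 504.
Solve pairwise, accumulating the modulus:
  Start with x ≡ 6 (mod 8).
  Combine with x ≡ 1 (mod 7): since gcd(8, 7) = 1, we get a unique residue mod 56.
    Write x = 6 + 8·t and substitute into x ≡ 1 (mod 7): 8·t ≡ 1 − 6 = -5 (mod 7).
    Reduce coefficients mod 7: 1·t ≡ 2 (mod 7).
    So t ≡ 2 (mod 7).
    Then x = 6 + 8·2 = 22, valid modulo lcm(8, 7) = 56: x ≡ 22 (mod 56).
  Combine with x ≡ 3 (mod 9): since gcd(56, 9) = 1, we get a unique residue mod 504.
    Write x = 22 + 56·t and substitute into x ≡ 3 (mod 9): 56·t ≡ 3 − 22 = -19 (mod 9).
    Reduce coefficients mod 9: 2·t ≡ 8 (mod 9).
    The inverse of 2 mod 9 is 5 (since 2·5 = 10 = 1·9 + 1), so t ≡ 5·8 = 40 ≡ 4 (mod 9).
    Then x = 22 + 56·4 = 246, valid modulo lcm(56, 9) = 504: x ≡ 246 (mod 504).
Verify: 246 mod 8 = 6 ✓, 246 mod 7 = 1 ✓, 246 mod 9 = 3 ✓.

x ≡ 246 (mod 504).


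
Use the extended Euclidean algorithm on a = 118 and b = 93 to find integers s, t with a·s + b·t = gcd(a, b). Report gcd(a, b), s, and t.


Euclidean algorithm on (118, 93) — divide until remainder is 0:
  118 = 1 · 93 + 25
  93 = 3 · 25 + 18
  25 = 1 · 18 + 7
  18 = 2 · 7 + 4
  7 = 1 · 4 + 3
  4 = 1 · 3 + 1
  3 = 3 · 1 + 0
gcd(118, 93) = 1.
Track Bezout coefficients alongside the remainders: start with r₀ = 118 = a·1 + b·0 (s = 1, t = 0) and r₁ = 93 = a·0 + b·1 (s = 0, t = 1); each new remainder r_{k+1} = r_{k-1} − q_k·r_k inherits s_{k+1} = s_{k-1} − q_k·s_k, t_{k+1} = t_{k-1} − q_k·t_k, so r_k = a·s_k + b·t_k at every step:
  q = 1: r = 25, s = 1 − 1·0 = 1, t = 0 − 1·1 = -1  (check: 118·1 + 93·(-1) = 25)
  q = 3: r = 18, s = 0 − 3·1 = -3, t = 1 − 3·(-1) = 4  (check: 118·(-3) + 93·4 = 18)
  q = 1: r = 7, s = 1 − 1·(-3) = 4, t = -1 − 1·4 = -5  (check: 118·4 + 93·(-5) = 7)
  q = 2: r = 4, s = -3 − 2·4 = -11, t = 4 − 2·(-5) = 14  (check: 118·(-11) + 93·14 = 4)
  q = 1: r = 3, s = 4 − 1·(-11) = 15, t = -5 − 1·14 = -19  (check: 118·15 + 93·(-19) = 3)
  q = 1: r = 1, s = -11 − 1·15 = -26, t = 14 − 1·(-19) = 33  (check: 118·(-26) + 93·33 = 1)
The row with r = 1 (the gcd) gives the Bezout coefficients s = -26, t = 33.
Result: 118 · (-26) + 93 · (33) = 1.

gcd(118, 93) = 1; s = -26, t = 33 (check: 118·(-26) + 93·33 = 1).


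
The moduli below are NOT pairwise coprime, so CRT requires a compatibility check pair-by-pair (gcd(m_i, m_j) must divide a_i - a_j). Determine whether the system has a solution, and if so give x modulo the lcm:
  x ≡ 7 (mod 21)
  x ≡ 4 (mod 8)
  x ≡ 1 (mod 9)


Moduli 21, 8, 9 are not pairwise coprime, so CRT works modulo lcm(m_i) when all pairwise compatibility conditions hold.
Pairwise compatibility: gcd(m_i, m_j) must divide a_i - a_j for every pair.
Merge one congruence at a time:
  Start: x ≡ 7 (mod 21).
  Combine with x ≡ 4 (mod 8): gcd(21, 8) = 1; 4 - 7 = -3, which IS divisible by 1, so compatible.
    Write x = 7 + 21·t and substitute into x ≡ 4 (mod 8): 21·t ≡ 4 − 7 = -3 (mod 8).
    Reduce coefficients mod 8: 5·t ≡ 5 (mod 8).
    The inverse of 5 mod 8 is 5 (since 5·5 = 25 = 3·8 + 1), so t ≡ 5·5 = 25 ≡ 1 (mod 8).
    Then x = 7 + 21·1 = 28, valid modulo lcm(21, 8) = 168: x ≡ 28 (mod 168).
  Combine with x ≡ 1 (mod 9): gcd(168, 9) = 3; 1 - 28 = -27, which IS divisible by 3, so compatible.
    Write x = 28 + 168·t and substitute into x ≡ 1 (mod 9): 168·t ≡ 1 − 28 = -27 (mod 9).
    Divide the congruence (and modulus) by g = 3: 56·t ≡ -9 (mod 3).
    Reduce coefficients mod 3: 2·t ≡ 0 (mod 3).
    The inverse of 2 mod 3 is 2 (since 2·2 = 4 = 1·3 + 1), so t ≡ 2·0 = 0 ≡ 0 (mod 3).
    Then x = 28 + 168·0 = 28, valid modulo lcm(168, 9) = 504: x ≡ 28 (mod 504).
Verify: 28 mod 21 = 7, 28 mod 8 = 4, 28 mod 9 = 1.

x ≡ 28 (mod 504).


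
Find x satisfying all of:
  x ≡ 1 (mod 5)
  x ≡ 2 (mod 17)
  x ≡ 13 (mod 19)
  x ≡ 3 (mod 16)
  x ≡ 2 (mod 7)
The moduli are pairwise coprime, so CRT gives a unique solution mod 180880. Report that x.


Product of moduli M = 5 · 17 · 19 · 16 · 7 = 180880.
Merge one congruence at a time:
  Start: x ≡ 1 (mod 5).
  Combine with x ≡ 2 (mod 17); new modulus lcm = 85.
    Write x = 1 + 5·t and substitute into x ≡ 2 (mod 17): 5·t ≡ 2 − 1 = 1 (mod 17).
    The inverse of 5 mod 17 is 7 (since 5·7 = 35 = 2·17 + 1), so t ≡ 7·1 = 7 ≡ 7 (mod 17).
    Then x = 1 + 5·7 = 36, valid modulo lcm(5, 17) = 85: x ≡ 36 (mod 85).
  Combine with x ≡ 13 (mod 19); new modulus lcm = 1615.
    Write x = 36 + 85·t and substitute into x ≡ 13 (mod 19): 85·t ≡ 13 − 36 = -23 (mod 19).
    Reduce coefficients mod 19: 9·t ≡ 15 (mod 19).
    The inverse of 9 mod 19 is 17 (since 9·17 = 153 = 8·19 + 1), so t ≡ 17·15 = 255 ≡ 8 (mod 19).
    Then x = 36 + 85·8 = 716, valid modulo lcm(85, 19) = 1615: x ≡ 716 (mod 1615).
  Combine with x ≡ 3 (mod 16); new modulus lcm = 25840.
    Write x = 716 + 1615·t and substitute into x ≡ 3 (mod 16): 1615·t ≡ 3 − 716 = -713 (mod 16).
    Reduce coefficients mod 16: 15·t ≡ 7 (mod 16).
    The inverse of 15 mod 16 is 15 (since 15·15 = 225 = 14·16 + 1), so t ≡ 15·7 = 105 ≡ 9 (mod 16).
    Then x = 716 + 1615·9 = 15251, valid modulo lcm(1615, 16) = 25840: x ≡ 15251 (mod 25840).
  Combine with x ≡ 2 (mod 7); new modulus lcm = 180880.
    Write x = 15251 + 25840·t and substitute into x ≡ 2 (mod 7): 25840·t ≡ 2 − 15251 = -15249 (mod 7).
    Reduce coefficients mod 7: 3·t ≡ 4 (mod 7).
    The inverse of 3 mod 7 is 5 (since 3·5 = 15 = 2·7 + 1), so t ≡ 5·4 = 20 ≡ 6 (mod 7).
    Then x = 15251 + 25840·6 = 170291, valid modulo lcm(25840, 7) = 180880: x ≡ 170291 (mod 180880).
Verify against each original: 170291 mod 5 = 1, 170291 mod 17 = 2, 170291 mod 19 = 13, 170291 mod 16 = 3, 170291 mod 7 = 2.

x ≡ 170291 (mod 180880).


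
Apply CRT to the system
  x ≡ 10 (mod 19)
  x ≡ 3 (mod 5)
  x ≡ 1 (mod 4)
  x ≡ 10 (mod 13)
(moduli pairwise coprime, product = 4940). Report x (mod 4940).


Product of moduli M = 19 · 5 · 4 · 13 = 4940.
Merge one congruence at a time:
  Start: x ≡ 10 (mod 19).
  Combine with x ≡ 3 (mod 5); new modulus lcm = 95.
    Write x = 10 + 19·t and substitute into x ≡ 3 (mod 5): 19·t ≡ 3 − 10 = -7 (mod 5).
    Reduce coefficients mod 5: 4·t ≡ 3 (mod 5).
    The inverse of 4 mod 5 is 4 (since 4·4 = 16 = 3·5 + 1), so t ≡ 4·3 = 12 ≡ 2 (mod 5).
    Then x = 10 + 19·2 = 48, valid modulo lcm(19, 5) = 95: x ≡ 48 (mod 95).
  Combine with x ≡ 1 (mod 4); new modulus lcm = 380.
    Write x = 48 + 95·t and substitute into x ≡ 1 (mod 4): 95·t ≡ 1 − 48 = -47 (mod 4).
    Reduce coefficients mod 4: 3·t ≡ 1 (mod 4).
    The inverse of 3 mod 4 is 3 (since 3·3 = 9 = 2·4 + 1), so t ≡ 3·1 = 3 ≡ 3 (mod 4).
    Then x = 48 + 95·3 = 333, valid modulo lcm(95, 4) = 380: x ≡ 333 (mod 380).
  Combine with x ≡ 10 (mod 13); new modulus lcm = 4940.
    Write x = 333 + 380·t and substitute into x ≡ 10 (mod 13): 380·t ≡ 10 − 333 = -323 (mod 13).
    Reduce coefficients mod 13: 3·t ≡ 2 (mod 13).
    The inverse of 3 mod 13 is 9 (since 3·9 = 27 = 2·13 + 1), so t ≡ 9·2 = 18 ≡ 5 (mod 13).
    Then x = 333 + 380·5 = 2233, valid modulo lcm(380, 13) = 4940: x ≡ 2233 (mod 4940).
Verify against each original: 2233 mod 19 = 10, 2233 mod 5 = 3, 2233 mod 4 = 1, 2233 mod 13 = 10.

x ≡ 2233 (mod 4940).


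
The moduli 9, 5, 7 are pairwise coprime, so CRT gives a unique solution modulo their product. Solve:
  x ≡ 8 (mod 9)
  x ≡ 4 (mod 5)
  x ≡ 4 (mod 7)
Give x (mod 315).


Moduli 9, 5, 7 are pairwise coprime; by CRT there is a unique solution modulo M = 9 · 5 · 7 = 315.
Solve pairwise, accumulating the modulus:
  Start with x ≡ 8 (mod 9).
  Combine with x ≡ 4 (mod 5): since gcd(9, 5) = 1, we get a unique residue mod 45.
    Write x = 8 + 9·t and substitute into x ≡ 4 (mod 5): 9·t ≡ 4 − 8 = -4 (mod 5).
    Reduce coefficients mod 5: 4·t ≡ 1 (mod 5).
    The inverse of 4 mod 5 is 4 (since 4·4 = 16 = 3·5 + 1), so t ≡ 4·1 = 4 ≡ 4 (mod 5).
    Then x = 8 + 9·4 = 44, valid modulo lcm(9, 5) = 45: x ≡ 44 (mod 45).
  Combine with x ≡ 4 (mod 7): since gcd(45, 7) = 1, we get a unique residue mod 315.
    Write x = 44 + 45·t and substitute into x ≡ 4 (mod 7): 45·t ≡ 4 − 44 = -40 (mod 7).
    Reduce coefficients mod 7: 3·t ≡ 2 (mod 7).
    The inverse of 3 mod 7 is 5 (since 3·5 = 15 = 2·7 + 1), so t ≡ 5·2 = 10 ≡ 3 (mod 7).
    Then x = 44 + 45·3 = 179, valid modulo lcm(45, 7) = 315: x ≡ 179 (mod 315).
Verify: 179 mod 9 = 8 ✓, 179 mod 5 = 4 ✓, 179 mod 7 = 4 ✓.

x ≡ 179 (mod 315).


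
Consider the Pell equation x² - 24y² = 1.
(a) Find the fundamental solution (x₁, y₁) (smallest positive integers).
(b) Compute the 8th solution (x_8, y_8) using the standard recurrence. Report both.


Step 1: Find the fundamental solution (x₁, y₁) of x² - 24y² = 1.
  Expand √24 as a continued fraction. a₀ = ⌊√24⌋ = 4; iterate m_{k+1} = d_k·a_k − m_k, d_{k+1} = (24 − m_{k+1}²)/d_k, a_{k+1} = ⌊(a₀ + m_{k+1})/d_{k+1}⌋ (starting m₀ = 0, d₀ = 1), with convergents p_k = a_k·p_{k-1} + p_{k-2}, q_k = a_k·q_{k-1} + q_{k-2} (p₋₁ = 1, q₋₁ = 0):
  k = 0: a₀ = 4; p₀/q₀ = 4/1; p₀² − 24·q₀² = 16 − 24 = -8.
  k = 1: m = 4, d = 8, a = ⌊(4 + 4)/8⌋ = 1; p/q = (1·4 + 1)/(1·1 + 0) = 5/1; p² − 24·q² = 25 − 24 = 1.
  The first convergent with p² − 24·q² = 1 gives the fundamental solution (x₁, y₁) = (5, 1).
Step 2: Apply the recurrence (x_{n+1}, y_{n+1}) = (x₁x_n + 24y₁y_n, x₁y_n + y₁x_n) repeatedly.
  From (x_1, y_1) = (5, 1): x_2 = 5·5 + 24·1·1 = 49; y_2 = 5·1 + 1·5 = 10.
  From (x_2, y_2) = (49, 10): x_3 = 5·49 + 24·1·10 = 485; y_3 = 5·10 + 1·49 = 99.
  From (x_3, y_3) = (485, 99): x_4 = 5·485 + 24·1·99 = 4801; y_4 = 5·99 + 1·485 = 980.
  From (x_4, y_4) = (4801, 980): x_5 = 5·4801 + 24·1·980 = 47525; y_5 = 5·980 + 1·4801 = 9701.
  From (x_5, y_5) = (47525, 9701): x_6 = 5·47525 + 24·1·9701 = 470449; y_6 = 5·9701 + 1·47525 = 96030.
  From (x_6, y_6) = (470449, 96030): x_7 = 5·470449 + 24·1·96030 = 4656965; y_7 = 5·96030 + 1·470449 = 950599.
  From (x_7, y_7) = (4656965, 950599): x_8 = 5·4656965 + 24·1·950599 = 46099201; y_8 = 5·950599 + 1·4656965 = 9409960.
Step 3: Verify x_8² - 24·y_8² = 2125136332838401 - 2125136332838400 = 1 (should be 1). ✓

(x_1, y_1) = (5, 1); (x_8, y_8) = (46099201, 9409960).


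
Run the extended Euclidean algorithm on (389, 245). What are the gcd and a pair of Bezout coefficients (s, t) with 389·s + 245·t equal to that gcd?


Euclidean algorithm on (389, 245) — divide until remainder is 0:
  389 = 1 · 245 + 144
  245 = 1 · 144 + 101
  144 = 1 · 101 + 43
  101 = 2 · 43 + 15
  43 = 2 · 15 + 13
  15 = 1 · 13 + 2
  13 = 6 · 2 + 1
  2 = 2 · 1 + 0
gcd(389, 245) = 1.
Track Bezout coefficients alongside the remainders: start with r₀ = 389 = a·1 + b·0 (s = 1, t = 0) and r₁ = 245 = a·0 + b·1 (s = 0, t = 1); each new remainder r_{k+1} = r_{k-1} − q_k·r_k inherits s_{k+1} = s_{k-1} − q_k·s_k, t_{k+1} = t_{k-1} − q_k·t_k, so r_k = a·s_k + b·t_k at every step:
  q = 1: r = 144, s = 1 − 1·0 = 1, t = 0 − 1·1 = -1  (check: 389·1 + 245·(-1) = 144)
  q = 1: r = 101, s = 0 − 1·1 = -1, t = 1 − 1·(-1) = 2  (check: 389·(-1) + 245·2 = 101)
  q = 1: r = 43, s = 1 − 1·(-1) = 2, t = -1 − 1·2 = -3  (check: 389·2 + 245·(-3) = 43)
  q = 2: r = 15, s = -1 − 2·2 = -5, t = 2 − 2·(-3) = 8  (check: 389·(-5) + 245·8 = 15)
  q = 2: r = 13, s = 2 − 2·(-5) = 12, t = -3 − 2·8 = -19  (check: 389·12 + 245·(-19) = 13)
  q = 1: r = 2, s = -5 − 1·12 = -17, t = 8 − 1·(-19) = 27  (check: 389·(-17) + 245·27 = 2)
  q = 6: r = 1, s = 12 − 6·(-17) = 114, t = -19 − 6·27 = -181  (check: 389·114 + 245·(-181) = 1)
The row with r = 1 (the gcd) gives the Bezout coefficients s = 114, t = -181.
Result: 389 · (114) + 245 · (-181) = 1.

gcd(389, 245) = 1; s = 114, t = -181 (check: 389·114 + 245·(-181) = 1).


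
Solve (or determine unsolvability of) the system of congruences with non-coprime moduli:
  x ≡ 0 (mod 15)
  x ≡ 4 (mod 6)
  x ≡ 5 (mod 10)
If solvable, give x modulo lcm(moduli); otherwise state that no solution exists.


Moduli 15, 6, 10 are not pairwise coprime, so CRT works modulo lcm(m_i) when all pairwise compatibility conditions hold.
Pairwise compatibility: gcd(m_i, m_j) must divide a_i - a_j for every pair.
Merge one congruence at a time:
  Start: x ≡ 0 (mod 15).
  Combine with x ≡ 4 (mod 6): gcd(15, 6) = 3, and 4 - 0 = 4 is NOT divisible by 3.
    ⇒ system is inconsistent (no integer solution).

No solution (the system is inconsistent).


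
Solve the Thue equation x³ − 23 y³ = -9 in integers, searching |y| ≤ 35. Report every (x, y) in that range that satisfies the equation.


The equation is x³ - 23y³ = -9. For fixed y, x³ = 23·y³ − 9, so a solution requires the RHS to be a perfect cube.
Strategy: iterate y from -35 to 35, compute RHS = 23·y³ − 9, and check whether it is a (positive or negative) perfect cube.
Check small values of y:
  y = 0: RHS = -9 is not a perfect cube.
  y = 1: RHS = 14 is not a perfect cube.
  y = -1: RHS = -32 is not a perfect cube.
  y = 2: RHS = 175 is not a perfect cube.
  y = -2: RHS = -193 is not a perfect cube.
  y = 3: RHS = 612 is not a perfect cube.
  y = -3: RHS = -630 is not a perfect cube.
Continuing the search up to |y| = 35 finds no solutions either.
No (x, y) in the scanned range satisfies the equation.

No integer solutions with |y| ≤ 35.


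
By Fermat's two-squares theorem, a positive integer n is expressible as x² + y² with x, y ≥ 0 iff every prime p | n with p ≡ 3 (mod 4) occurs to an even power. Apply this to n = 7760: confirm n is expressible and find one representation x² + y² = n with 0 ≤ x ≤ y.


Step 1: Factor n = 7760 = 2^4 · 5 · 97.
Step 2: Check the mod-4 condition on each prime factor: 2 = 2 (special); 5 ≡ 1 (mod 4), exponent 1; 97 ≡ 1 (mod 4), exponent 1.
All primes ≡ 3 (mod 4) appear to even exponent (or don't appear), so by the two-squares theorem n IS expressible as a sum of two squares.
Step 3: Build a representation. Group n = k² · m with k = 4 and m = 5 · 97 = 485 (a product of primes ≡ 1 (mod 4)); a representation of m scales to one of n via (k·x)² + (k·y)² = k²(x² + y²). Each prime p ≡ 1 (mod 4) is itself a sum of two squares; find a² by testing p − a² for a perfect square:
  5: 5 − 1² = 4 = 2² ⇒ 5 = 1² + 2².
  97: 97 − 1² = 96, 97 − 2² = 93, 97 − 3² = 88, 97 − 4² = 81 = 9² ⇒ 97 = 4² + 9².
  Combine using the Brahmagupta–Fibonacci identity (a² + b²)(c² + d²) = (ac − bd)² + (ad + bc)² = (ac + bd)² + (ad − bc)²:
  5 · 97 = 485: from (1² + 2²)(4² + 9²), take (1·4 − 2·9, 1·9 + 2·4) = (4 − 18, 9 + 8) = (-14, 17); dropping signs (only squares matter) gives (14, 17); check 14² + 17² = 196 + 289 = 485 ✓.
  Scale by k = 4: (4·14, 4·17) = (56, 68).
Step 4: Order so x ≤ y and verify: 56² + 68² = 3136 + 4624 = 7760 = n. ✓

n = 7760 = 56² + 68² (one valid representation with x ≤ y).


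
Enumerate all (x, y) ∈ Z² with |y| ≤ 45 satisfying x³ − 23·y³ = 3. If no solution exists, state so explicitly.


The equation is x³ - 23y³ = 3. For fixed y, x³ = 23·y³ + 3, so a solution requires the RHS to be a perfect cube.
Strategy: iterate y from -45 to 45, compute RHS = 23·y³ + 3, and check whether it is a (positive or negative) perfect cube.
Check small values of y:
  y = 0: RHS = 3 is not a perfect cube.
  y = 1: RHS = 26 is not a perfect cube.
  y = -1: RHS = -20 is not a perfect cube.
  y = 2: RHS = 187 is not a perfect cube.
  y = -2: RHS = -181 is not a perfect cube.
  y = 3: RHS = 624 is not a perfect cube.
  y = -3: RHS = -618 is not a perfect cube.
Continuing the search up to |y| = 45 finds no solutions either.
No (x, y) in the scanned range satisfies the equation.

No integer solutions with |y| ≤ 45.


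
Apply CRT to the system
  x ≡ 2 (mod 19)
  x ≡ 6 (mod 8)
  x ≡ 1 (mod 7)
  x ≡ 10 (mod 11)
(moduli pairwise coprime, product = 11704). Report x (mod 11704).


Product of moduli M = 19 · 8 · 7 · 11 = 11704.
Merge one congruence at a time:
  Start: x ≡ 2 (mod 19).
  Combine with x ≡ 6 (mod 8); new modulus lcm = 152.
    Write x = 2 + 19·t and substitute into x ≡ 6 (mod 8): 19·t ≡ 6 − 2 = 4 (mod 8).
    Reduce coefficients mod 8: 3·t ≡ 4 (mod 8).
    The inverse of 3 mod 8 is 3 (since 3·3 = 9 = 1·8 + 1), so t ≡ 3·4 = 12 ≡ 4 (mod 8).
    Then x = 2 + 19·4 = 78, valid modulo lcm(19, 8) = 152: x ≡ 78 (mod 152).
  Combine with x ≡ 1 (mod 7); new modulus lcm = 1064.
    Write x = 78 + 152·t and substitute into x ≡ 1 (mod 7): 152·t ≡ 1 − 78 = -77 (mod 7).
    Reduce coefficients mod 7: 5·t ≡ 0 (mod 7).
    The inverse of 5 mod 7 is 3 (since 5·3 = 15 = 2·7 + 1), so t ≡ 3·0 = 0 ≡ 0 (mod 7).
    Then x = 78 + 152·0 = 78, valid modulo lcm(152, 7) = 1064: x ≡ 78 (mod 1064).
  Combine with x ≡ 10 (mod 11); new modulus lcm = 11704.
    Write x = 78 + 1064·t and substitute into x ≡ 10 (mod 11): 1064·t ≡ 10 − 78 = -68 (mod 11).
    Reduce coefficients mod 11: 8·t ≡ 9 (mod 11).
    The inverse of 8 mod 11 is 7 (since 8·7 = 56 = 5·11 + 1), so t ≡ 7·9 = 63 ≡ 8 (mod 11).
    Then x = 78 + 1064·8 = 8590, valid modulo lcm(1064, 11) = 11704: x ≡ 8590 (mod 11704).
Verify against each original: 8590 mod 19 = 2, 8590 mod 8 = 6, 8590 mod 7 = 1, 8590 mod 11 = 10.

x ≡ 8590 (mod 11704).


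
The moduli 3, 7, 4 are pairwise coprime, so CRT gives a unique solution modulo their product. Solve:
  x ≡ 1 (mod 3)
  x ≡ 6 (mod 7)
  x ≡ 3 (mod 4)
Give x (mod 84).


Moduli 3, 7, 4 are pairwise coprime; by CRT there is a unique solution modulo M = 3 · 7 · 4 = 84.
Solve pairwise, accumulating the modulus:
  Start with x ≡ 1 (mod 3).
  Combine with x ≡ 6 (mod 7): since gcd(3, 7) = 1, we get a unique residue mod 21.
    Write x = 1 + 3·t and substitute into x ≡ 6 (mod 7): 3·t ≡ 6 − 1 = 5 (mod 7).
    The inverse of 3 mod 7 is 5 (since 3·5 = 15 = 2·7 + 1), so t ≡ 5·5 = 25 ≡ 4 (mod 7).
    Then x = 1 + 3·4 = 13, valid modulo lcm(3, 7) = 21: x ≡ 13 (mod 21).
  Combine with x ≡ 3 (mod 4): since gcd(21, 4) = 1, we get a unique residue mod 84.
    Write x = 13 + 21·t and substitute into x ≡ 3 (mod 4): 21·t ≡ 3 − 13 = -10 (mod 4).
    Reduce coefficients mod 4: 1·t ≡ 2 (mod 4).
    So t ≡ 2 (mod 4).
    Then x = 13 + 21·2 = 55, valid modulo lcm(21, 4) = 84: x ≡ 55 (mod 84).
Verify: 55 mod 3 = 1 ✓, 55 mod 7 = 6 ✓, 55 mod 4 = 3 ✓.

x ≡ 55 (mod 84).


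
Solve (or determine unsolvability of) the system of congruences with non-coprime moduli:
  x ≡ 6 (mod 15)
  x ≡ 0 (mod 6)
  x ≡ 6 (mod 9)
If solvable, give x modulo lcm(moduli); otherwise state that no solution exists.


Moduli 15, 6, 9 are not pairwise coprime, so CRT works modulo lcm(m_i) when all pairwise compatibility conditions hold.
Pairwise compatibility: gcd(m_i, m_j) must divide a_i - a_j for every pair.
Merge one congruence at a time:
  Start: x ≡ 6 (mod 15).
  Combine with x ≡ 0 (mod 6): gcd(15, 6) = 3; 0 - 6 = -6, which IS divisible by 3, so compatible.
    Write x = 6 + 15·t and substitute into x ≡ 0 (mod 6): 15·t ≡ 0 − 6 = -6 (mod 6).
    Divide the congruence (and modulus) by g = 3: 5·t ≡ -2 (mod 2).
    Reduce coefficients mod 2: 1·t ≡ 0 (mod 2).
    So t ≡ 0 (mod 2).
    Then x = 6 + 15·0 = 6, valid modulo lcm(15, 6) = 30: x ≡ 6 (mod 30).
  Combine with x ≡ 6 (mod 9): gcd(30, 9) = 3; 6 - 6 = 0, which IS divisible by 3, so compatible.
    Write x = 6 + 30·t and substitute into x ≡ 6 (mod 9): 30·t ≡ 6 − 6 = 0 (mod 9).
    Divide the congruence (and modulus) by g = 3: 10·t ≡ 0 (mod 3).
    Reduce coefficients mod 3: 1·t ≡ 0 (mod 3).
    So t ≡ 0 (mod 3).
    Then x = 6 + 30·0 = 6, valid modulo lcm(30, 9) = 90: x ≡ 6 (mod 90).
Verify: 6 mod 15 = 6, 6 mod 6 = 0, 6 mod 9 = 6.

x ≡ 6 (mod 90).


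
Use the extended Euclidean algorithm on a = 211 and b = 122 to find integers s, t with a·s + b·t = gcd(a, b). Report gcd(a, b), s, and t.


Euclidean algorithm on (211, 122) — divide until remainder is 0:
  211 = 1 · 122 + 89
  122 = 1 · 89 + 33
  89 = 2 · 33 + 23
  33 = 1 · 23 + 10
  23 = 2 · 10 + 3
  10 = 3 · 3 + 1
  3 = 3 · 1 + 0
gcd(211, 122) = 1.
Track Bezout coefficients alongside the remainders: start with r₀ = 211 = a·1 + b·0 (s = 1, t = 0) and r₁ = 122 = a·0 + b·1 (s = 0, t = 1); each new remainder r_{k+1} = r_{k-1} − q_k·r_k inherits s_{k+1} = s_{k-1} − q_k·s_k, t_{k+1} = t_{k-1} − q_k·t_k, so r_k = a·s_k + b·t_k at every step:
  q = 1: r = 89, s = 1 − 1·0 = 1, t = 0 − 1·1 = -1  (check: 211·1 + 122·(-1) = 89)
  q = 1: r = 33, s = 0 − 1·1 = -1, t = 1 − 1·(-1) = 2  (check: 211·(-1) + 122·2 = 33)
  q = 2: r = 23, s = 1 − 2·(-1) = 3, t = -1 − 2·2 = -5  (check: 211·3 + 122·(-5) = 23)
  q = 1: r = 10, s = -1 − 1·3 = -4, t = 2 − 1·(-5) = 7  (check: 211·(-4) + 122·7 = 10)
  q = 2: r = 3, s = 3 − 2·(-4) = 11, t = -5 − 2·7 = -19  (check: 211·11 + 122·(-19) = 3)
  q = 3: r = 1, s = -4 − 3·11 = -37, t = 7 − 3·(-19) = 64  (check: 211·(-37) + 122·64 = 1)
The row with r = 1 (the gcd) gives the Bezout coefficients s = -37, t = 64.
Result: 211 · (-37) + 122 · (64) = 1.

gcd(211, 122) = 1; s = -37, t = 64 (check: 211·(-37) + 122·64 = 1).


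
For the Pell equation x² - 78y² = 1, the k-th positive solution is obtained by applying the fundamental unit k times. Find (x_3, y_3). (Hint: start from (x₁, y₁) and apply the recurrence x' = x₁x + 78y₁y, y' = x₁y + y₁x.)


Step 1: Find the fundamental solution (x₁, y₁) of x² - 78y² = 1.
  Expand √78 as a continued fraction. a₀ = ⌊√78⌋ = 8; iterate m_{k+1} = d_k·a_k − m_k, d_{k+1} = (78 − m_{k+1}²)/d_k, a_{k+1} = ⌊(a₀ + m_{k+1})/d_{k+1}⌋ (starting m₀ = 0, d₀ = 1), with convergents p_k = a_k·p_{k-1} + p_{k-2}, q_k = a_k·q_{k-1} + q_{k-2} (p₋₁ = 1, q₋₁ = 0):
  k = 0: a₀ = 8; p₀/q₀ = 8/1; p₀² − 78·q₀² = 64 − 78 = -14.
  k = 1: m = 8, d = 14, a = ⌊(8 + 8)/14⌋ = 1; p/q = (1·8 + 1)/(1·1 + 0) = 9/1; p² − 78·q² = 81 − 78 = 3.
  k = 2: m = 6, d = 3, a = ⌊(8 + 6)/3⌋ = 4; p/q = (4·9 + 8)/(4·1 + 1) = 44/5; p² − 78·q² = 1936 − 1950 = -14.
  k = 3: m = 6, d = 14, a = ⌊(8 + 6)/14⌋ = 1; p/q = (1·44 + 9)/(1·5 + 1) = 53/6; p² − 78·q² = 2809 − 2808 = 1.
  The first convergent with p² − 78·q² = 1 gives the fundamental solution (x₁, y₁) = (53, 6).
Step 2: Apply the recurrence (x_{n+1}, y_{n+1}) = (x₁x_n + 78y₁y_n, x₁y_n + y₁x_n) repeatedly.
  From (x_1, y_1) = (53, 6): x_2 = 53·53 + 78·6·6 = 5617; y_2 = 53·6 + 6·53 = 636.
  From (x_2, y_2) = (5617, 636): x_3 = 53·5617 + 78·6·636 = 595349; y_3 = 53·636 + 6·5617 = 67410.
Step 3: Verify x_3² - 78·y_3² = 354440431801 - 354440431800 = 1 (should be 1). ✓

(x_1, y_1) = (53, 6); (x_3, y_3) = (595349, 67410).


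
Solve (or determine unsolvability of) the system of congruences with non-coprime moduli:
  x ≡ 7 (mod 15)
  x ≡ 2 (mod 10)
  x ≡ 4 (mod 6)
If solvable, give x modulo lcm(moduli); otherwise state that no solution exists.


Moduli 15, 10, 6 are not pairwise coprime, so CRT works modulo lcm(m_i) when all pairwise compatibility conditions hold.
Pairwise compatibility: gcd(m_i, m_j) must divide a_i - a_j for every pair.
Merge one congruence at a time:
  Start: x ≡ 7 (mod 15).
  Combine with x ≡ 2 (mod 10): gcd(15, 10) = 5; 2 - 7 = -5, which IS divisible by 5, so compatible.
    Write x = 7 + 15·t and substitute into x ≡ 2 (mod 10): 15·t ≡ 2 − 7 = -5 (mod 10).
    Divide the congruence (and modulus) by g = 5: 3·t ≡ -1 (mod 2).
    Reduce coefficients mod 2: 1·t ≡ 1 (mod 2).
    So t ≡ 1 (mod 2).
    Then x = 7 + 15·1 = 22, valid modulo lcm(15, 10) = 30: x ≡ 22 (mod 30).
  Combine with x ≡ 4 (mod 6): gcd(30, 6) = 6; 4 - 22 = -18, which IS divisible by 6, so compatible.
    Write x = 22 + 30·t and substitute into x ≡ 4 (mod 6): 30·t ≡ 4 − 22 = -18 (mod 6).
    Divide the congruence (and modulus) by g = 6: 5·t ≡ -3 (mod 1).
    Modulo 1 every t works; take t = 0.
    Then x = 22 + 30·0 = 22, valid modulo lcm(30, 6) = 30: x ≡ 22 (mod 30).
Verify: 22 mod 15 = 7, 22 mod 10 = 2, 22 mod 6 = 4.

x ≡ 22 (mod 30).


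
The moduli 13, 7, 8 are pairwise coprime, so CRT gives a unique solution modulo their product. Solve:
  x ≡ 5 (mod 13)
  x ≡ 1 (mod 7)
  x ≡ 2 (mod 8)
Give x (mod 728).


Moduli 13, 7, 8 are pairwise coprime; by CRT there is a unique solution modulo M = 13 · 7 · 8 = 728.
Solve pairwise, accumulating the modulus:
  Start with x ≡ 5 (mod 13).
  Combine with x ≡ 1 (mod 7): since gcd(13, 7) = 1, we get a unique residue mod 91.
    Write x = 5 + 13·t and substitute into x ≡ 1 (mod 7): 13·t ≡ 1 − 5 = -4 (mod 7).
    Reduce coefficients mod 7: 6·t ≡ 3 (mod 7).
    The inverse of 6 mod 7 is 6 (since 6·6 = 36 = 5·7 + 1), so t ≡ 6·3 = 18 ≡ 4 (mod 7).
    Then x = 5 + 13·4 = 57, valid modulo lcm(13, 7) = 91: x ≡ 57 (mod 91).
  Combine with x ≡ 2 (mod 8): since gcd(91, 8) = 1, we get a unique residue mod 728.
    Write x = 57 + 91·t and substitute into x ≡ 2 (mod 8): 91·t ≡ 2 − 57 = -55 (mod 8).
    Reduce coefficients mod 8: 3·t ≡ 1 (mod 8).
    The inverse of 3 mod 8 is 3 (since 3·3 = 9 = 1·8 + 1), so t ≡ 3·1 = 3 ≡ 3 (mod 8).
    Then x = 57 + 91·3 = 330, valid modulo lcm(91, 8) = 728: x ≡ 330 (mod 728).
Verify: 330 mod 13 = 5 ✓, 330 mod 7 = 1 ✓, 330 mod 8 = 2 ✓.

x ≡ 330 (mod 728).


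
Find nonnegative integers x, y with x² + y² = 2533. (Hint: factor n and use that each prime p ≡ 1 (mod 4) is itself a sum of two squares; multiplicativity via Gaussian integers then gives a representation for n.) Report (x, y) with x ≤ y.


Step 1: Factor n = 2533 = 17 · 149.
Step 2: Check the mod-4 condition on each prime factor: 17 ≡ 1 (mod 4), exponent 1; 149 ≡ 1 (mod 4), exponent 1.
All primes ≡ 3 (mod 4) appear to even exponent (or don't appear), so by the two-squares theorem n IS expressible as a sum of two squares.
Step 3: Build a representation. Here n = 17 · 149 is a product of primes ≡ 1 (mod 4). Each prime p ≡ 1 (mod 4) is itself a sum of two squares; find a² by testing p − a² for a perfect square:
  17: 17 − 1² = 16 = 4² ⇒ 17 = 1² + 4².
  149: 149 − 1² = 148, 149 − 2² = 145, 149 − 3² = 140, 149 − 4² = 133, 149 − 5² = 124, 149 − 6² = 113, 149 − 7² = 100 = 10² ⇒ 149 = 7² + 10².
  Combine using the Brahmagupta–Fibonacci identity (a² + b²)(c² + d²) = (ac − bd)² + (ad + bc)² = (ac + bd)² + (ad − bc)²:
  17 · 149 = 2533: from (1² + 4²)(7² + 10²), take (1·7 − 4·10, 1·10 + 4·7) = (7 − 40, 10 + 28) = (-33, 38); dropping signs (only squares matter) gives (33, 38); check 33² + 38² = 1089 + 1444 = 2533 ✓.
Step 4: Order so x ≤ y and verify: 33² + 38² = 1089 + 1444 = 2533 = n. ✓

n = 2533 = 33² + 38² (one valid representation with x ≤ y).


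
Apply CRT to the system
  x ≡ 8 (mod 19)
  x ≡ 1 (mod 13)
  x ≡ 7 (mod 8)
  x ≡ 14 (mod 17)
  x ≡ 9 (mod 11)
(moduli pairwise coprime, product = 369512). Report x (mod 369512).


Product of moduli M = 19 · 13 · 8 · 17 · 11 = 369512.
Merge one congruence at a time:
  Start: x ≡ 8 (mod 19).
  Combine with x ≡ 1 (mod 13); new modulus lcm = 247.
    Write x = 8 + 19·t and substitute into x ≡ 1 (mod 13): 19·t ≡ 1 − 8 = -7 (mod 13).
    Reduce coefficients mod 13: 6·t ≡ 6 (mod 13).
    The inverse of 6 mod 13 is 11 (since 6·11 = 66 = 5·13 + 1), so t ≡ 11·6 = 66 ≡ 1 (mod 13).
    Then x = 8 + 19·1 = 27, valid modulo lcm(19, 13) = 247: x ≡ 27 (mod 247).
  Combine with x ≡ 7 (mod 8); new modulus lcm = 1976.
    Write x = 27 + 247·t and substitute into x ≡ 7 (mod 8): 247·t ≡ 7 − 27 = -20 (mod 8).
    Reduce coefficients mod 8: 7·t ≡ 4 (mod 8).
    The inverse of 7 mod 8 is 7 (since 7·7 = 49 = 6·8 + 1), so t ≡ 7·4 = 28 ≡ 4 (mod 8).
    Then x = 27 + 247·4 = 1015, valid modulo lcm(247, 8) = 1976: x ≡ 1015 (mod 1976).
  Combine with x ≡ 14 (mod 17); new modulus lcm = 33592.
    Write x = 1015 + 1976·t and substitute into x ≡ 14 (mod 17): 1976·t ≡ 14 − 1015 = -1001 (mod 17).
    Reduce coefficients mod 17: 4·t ≡ 2 (mod 17).
    The inverse of 4 mod 17 is 13 (since 4·13 = 52 = 3·17 + 1), so t ≡ 13·2 = 26 ≡ 9 (mod 17).
    Then x = 1015 + 1976·9 = 18799, valid modulo lcm(1976, 17) = 33592: x ≡ 18799 (mod 33592).
  Combine with x ≡ 9 (mod 11); new modulus lcm = 369512.
    Write x = 18799 + 33592·t and substitute into x ≡ 9 (mod 11): 33592·t ≡ 9 − 18799 = -18790 (mod 11).
    Reduce coefficients mod 11: 9·t ≡ 9 (mod 11).
    The inverse of 9 mod 11 is 5 (since 9·5 = 45 = 4·11 + 1), so t ≡ 5·9 = 45 ≡ 1 (mod 11).
    Then x = 18799 + 33592·1 = 52391, valid modulo lcm(33592, 11) = 369512: x ≡ 52391 (mod 369512).
Verify against each original: 52391 mod 19 = 8, 52391 mod 13 = 1, 52391 mod 8 = 7, 52391 mod 17 = 14, 52391 mod 11 = 9.

x ≡ 52391 (mod 369512).
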